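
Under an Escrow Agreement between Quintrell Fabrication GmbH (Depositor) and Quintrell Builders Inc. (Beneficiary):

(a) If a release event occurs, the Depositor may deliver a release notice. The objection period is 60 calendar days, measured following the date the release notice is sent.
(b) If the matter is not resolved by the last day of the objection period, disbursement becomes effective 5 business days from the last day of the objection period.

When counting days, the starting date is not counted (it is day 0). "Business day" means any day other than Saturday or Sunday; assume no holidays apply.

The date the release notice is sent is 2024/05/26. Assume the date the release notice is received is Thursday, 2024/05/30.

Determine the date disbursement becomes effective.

Adding 60 calendar days to 2024/05/26 gives 2024/07/25, which is the last day of the objection period.
The date disbursement becomes effective: 5 business days after Thursday, 2024/07/25, skipping weekends — Jul 26, Jul 29, Jul 30, Jul 31, Aug 1 — lands on Thursday, 2024/08/01.

2024/08/01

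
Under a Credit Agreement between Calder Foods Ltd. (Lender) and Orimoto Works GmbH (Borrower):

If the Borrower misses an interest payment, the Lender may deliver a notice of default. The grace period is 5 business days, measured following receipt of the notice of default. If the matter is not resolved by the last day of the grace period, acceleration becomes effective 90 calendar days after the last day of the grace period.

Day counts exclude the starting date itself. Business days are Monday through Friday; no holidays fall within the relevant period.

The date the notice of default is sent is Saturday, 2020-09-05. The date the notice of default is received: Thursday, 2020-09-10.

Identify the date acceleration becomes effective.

2020-12-16

The last day of the grace period: counting 5 business days from Thursday, 2020-09-10 (Sep 11, Sep 14, Sep 15, Sep 16, Sep 17, skipping weekends) reaches Thursday, 2020-09-17.
Adding 90 calendar days to 2020-09-17 gives 2020-12-16, which is the date acceleration becomes effective.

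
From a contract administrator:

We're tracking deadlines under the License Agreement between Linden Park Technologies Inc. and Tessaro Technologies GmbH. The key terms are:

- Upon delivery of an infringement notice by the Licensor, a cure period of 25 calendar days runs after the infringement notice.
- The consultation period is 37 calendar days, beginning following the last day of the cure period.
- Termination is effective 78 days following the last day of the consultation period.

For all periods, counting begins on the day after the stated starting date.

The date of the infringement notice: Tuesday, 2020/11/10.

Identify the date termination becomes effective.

2021/03/30

Adding 25 calendar days to 2020/11/10 gives 2020/12/05, which is the last day of the cure period.
The last day of the consultation period: 2020/12/05 + 37 days = 2021/01/11.
The date termination becomes effective: 2021/01/11 + 78 days = 2021/03/30.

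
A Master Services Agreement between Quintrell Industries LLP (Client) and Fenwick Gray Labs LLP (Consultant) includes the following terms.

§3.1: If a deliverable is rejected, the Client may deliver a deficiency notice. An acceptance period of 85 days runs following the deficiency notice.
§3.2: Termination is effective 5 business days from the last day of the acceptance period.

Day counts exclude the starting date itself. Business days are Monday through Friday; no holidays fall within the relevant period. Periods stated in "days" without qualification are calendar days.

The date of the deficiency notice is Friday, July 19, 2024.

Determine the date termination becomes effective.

October 18, 2024

Adding 85 calendar days to July 19, 2024 gives October 12, 2024, which is the last day of the acceptance period.
The date termination becomes effective: 5 business days after Saturday, October 12, 2024, skipping weekends — Oct 14, Oct 15, Oct 16, Oct 17, Oct 18 — lands on Friday, October 18, 2024.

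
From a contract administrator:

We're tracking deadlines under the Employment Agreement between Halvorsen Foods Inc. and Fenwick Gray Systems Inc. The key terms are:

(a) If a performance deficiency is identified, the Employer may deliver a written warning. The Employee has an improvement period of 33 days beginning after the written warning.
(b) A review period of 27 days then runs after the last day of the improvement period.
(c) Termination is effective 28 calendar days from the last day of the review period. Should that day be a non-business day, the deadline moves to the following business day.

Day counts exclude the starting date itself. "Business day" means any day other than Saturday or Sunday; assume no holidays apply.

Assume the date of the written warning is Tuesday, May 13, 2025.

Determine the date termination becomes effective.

Adding 33 calendar days to May 13, 2025 gives June 15, 2025, which is the last day of the improvement period.
The last day of the review period: June 15, 2025 + 27 days = July 12, 2025.
Adding 28 calendar days to July 12, 2025 gives August 9, 2025, which is the date termination becomes effective. That falls on a Saturday, so it rolls to the next business day, Monday, August 11, 2025.

August 11, 2025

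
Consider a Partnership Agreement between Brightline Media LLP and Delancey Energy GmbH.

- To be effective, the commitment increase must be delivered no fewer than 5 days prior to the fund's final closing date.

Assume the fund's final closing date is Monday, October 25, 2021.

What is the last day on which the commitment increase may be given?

October 25, 2021 minus 5 days is October 20, 2021.

October 20, 2021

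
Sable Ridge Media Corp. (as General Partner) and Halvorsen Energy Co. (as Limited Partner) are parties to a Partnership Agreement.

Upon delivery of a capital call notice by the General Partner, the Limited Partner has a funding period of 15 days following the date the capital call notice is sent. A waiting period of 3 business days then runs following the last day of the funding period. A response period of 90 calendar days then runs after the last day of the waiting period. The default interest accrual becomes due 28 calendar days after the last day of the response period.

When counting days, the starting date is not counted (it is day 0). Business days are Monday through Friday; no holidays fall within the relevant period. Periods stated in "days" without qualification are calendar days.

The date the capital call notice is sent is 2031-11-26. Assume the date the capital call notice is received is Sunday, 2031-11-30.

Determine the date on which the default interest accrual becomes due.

2032-04-12

The last day of the funding period: 15 calendar days after 2031-11-26 is 2031-12-11.
The last day of the waiting period: 3 business days after Thursday, 2031-12-11, skipping weekends — Dec 12, Dec 15, Dec 16 — lands on Tuesday, 2031-12-16.
The last day of the response period: 2031-12-16 + 90 days = 2032-03-15.
The date on which the default interest accrual becomes due: 28 calendar days after 2032-03-15 is 2032-04-12.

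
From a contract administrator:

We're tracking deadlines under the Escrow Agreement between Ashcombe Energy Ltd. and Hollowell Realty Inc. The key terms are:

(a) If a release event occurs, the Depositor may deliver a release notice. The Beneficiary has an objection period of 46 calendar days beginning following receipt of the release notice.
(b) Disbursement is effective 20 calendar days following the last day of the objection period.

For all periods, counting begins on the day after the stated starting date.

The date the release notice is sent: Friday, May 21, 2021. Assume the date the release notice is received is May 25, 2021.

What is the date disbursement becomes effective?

The last day of the objection period: May 25, 2021 + 46 days = Jul 10, 2021.
The date disbursement becomes effective: Jul 10, 2021 + 20 days = Jul 30, 2021.

Jul 30, 2021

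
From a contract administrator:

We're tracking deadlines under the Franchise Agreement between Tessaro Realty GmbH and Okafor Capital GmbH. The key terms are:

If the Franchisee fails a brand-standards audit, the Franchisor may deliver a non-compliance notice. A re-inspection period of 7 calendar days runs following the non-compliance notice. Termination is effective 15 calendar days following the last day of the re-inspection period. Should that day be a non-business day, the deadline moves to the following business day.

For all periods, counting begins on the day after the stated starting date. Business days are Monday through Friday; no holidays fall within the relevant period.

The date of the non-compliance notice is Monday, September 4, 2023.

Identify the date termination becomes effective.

Adding 7 calendar days to September 4, 2023 gives September 11, 2023, which is the last day of the re-inspection period.
The date termination becomes effective: September 11, 2023 + 15 days = September 26, 2023. September 26, 2023 is a Tuesday, so no roll-forward applies.

September 26, 2023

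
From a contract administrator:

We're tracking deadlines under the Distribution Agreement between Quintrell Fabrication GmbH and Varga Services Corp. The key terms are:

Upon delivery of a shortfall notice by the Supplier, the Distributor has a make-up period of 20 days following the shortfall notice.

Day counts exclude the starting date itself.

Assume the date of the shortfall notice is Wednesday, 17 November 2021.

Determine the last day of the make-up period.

7 December 2021

The last day of the make-up period: 17 November 2021 + 20 days = 7 December 2021.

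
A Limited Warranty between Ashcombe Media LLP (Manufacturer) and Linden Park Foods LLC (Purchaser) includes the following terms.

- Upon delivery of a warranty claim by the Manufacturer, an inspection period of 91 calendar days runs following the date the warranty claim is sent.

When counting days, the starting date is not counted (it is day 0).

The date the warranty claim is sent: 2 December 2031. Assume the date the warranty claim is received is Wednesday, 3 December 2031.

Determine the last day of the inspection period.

The last day of the inspection period: 91 calendar days after 2 December 2031 is 2 March 2032.

2 March 2032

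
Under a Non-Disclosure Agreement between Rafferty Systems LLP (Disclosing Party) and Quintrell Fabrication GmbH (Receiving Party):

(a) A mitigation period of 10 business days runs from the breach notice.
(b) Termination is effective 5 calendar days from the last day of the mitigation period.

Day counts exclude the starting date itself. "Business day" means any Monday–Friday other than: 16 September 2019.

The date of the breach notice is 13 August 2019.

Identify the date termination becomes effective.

1 September 2019

From Tuesday, 13 August 2019, 10 business days (Aug 14, Aug 15, Aug 16, Aug 19, Aug 20, Aug 21, Aug 22, Aug 23, Aug 26, Aug 27, skipping weekends) brings us to Tuesday, 27 August 2019, which is the last day of the mitigation period.
The date termination becomes effective: 5 calendar days after 27 August 2019 is 1 September 2019.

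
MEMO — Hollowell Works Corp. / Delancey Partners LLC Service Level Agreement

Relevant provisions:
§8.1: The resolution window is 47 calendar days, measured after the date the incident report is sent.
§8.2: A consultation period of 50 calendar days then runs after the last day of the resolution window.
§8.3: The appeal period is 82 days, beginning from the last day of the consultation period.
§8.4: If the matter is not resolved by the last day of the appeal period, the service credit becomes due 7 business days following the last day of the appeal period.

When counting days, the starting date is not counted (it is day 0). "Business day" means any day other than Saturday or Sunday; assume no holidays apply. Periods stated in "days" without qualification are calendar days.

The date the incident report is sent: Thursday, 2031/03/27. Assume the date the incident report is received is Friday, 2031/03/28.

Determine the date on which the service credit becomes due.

Adding 47 calendar days to 2031/03/27 gives 2031/05/13, which is the last day of the resolution window.
Adding 50 calendar days to 2031/05/13 gives 2031/07/02, which is the last day of the consultation period.
The last day of the appeal period: 2031/07/02 + 82 days = 2031/09/22.
The date on which the service credit becomes due: 7 business days after Monday, 2031/09/22, skipping weekends — Sep 23, Sep 24, Sep 25, Sep 26, Sep 29, Sep 30, Oct 1 — lands on Wednesday, 2031/10/01.

2031/10/01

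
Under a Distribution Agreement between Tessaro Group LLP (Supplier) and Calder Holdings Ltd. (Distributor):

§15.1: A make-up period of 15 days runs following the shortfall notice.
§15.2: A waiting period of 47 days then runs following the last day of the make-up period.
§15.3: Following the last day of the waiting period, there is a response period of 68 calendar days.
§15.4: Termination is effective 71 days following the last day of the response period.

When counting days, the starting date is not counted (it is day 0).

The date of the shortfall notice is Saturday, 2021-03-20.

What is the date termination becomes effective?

The last day of the make-up period: 15 calendar days after 2021-03-20 is 2021-04-04.
The last day of the waiting period: 2021-04-04 + 47 days = 2021-05-21.
Adding 68 calendar days to 2021-05-21 gives 2021-07-28, which is the last day of the response period.
Adding 71 calendar days to 2021-07-28 gives 2021-10-07, which is the date termination becomes effective.

2021-10-07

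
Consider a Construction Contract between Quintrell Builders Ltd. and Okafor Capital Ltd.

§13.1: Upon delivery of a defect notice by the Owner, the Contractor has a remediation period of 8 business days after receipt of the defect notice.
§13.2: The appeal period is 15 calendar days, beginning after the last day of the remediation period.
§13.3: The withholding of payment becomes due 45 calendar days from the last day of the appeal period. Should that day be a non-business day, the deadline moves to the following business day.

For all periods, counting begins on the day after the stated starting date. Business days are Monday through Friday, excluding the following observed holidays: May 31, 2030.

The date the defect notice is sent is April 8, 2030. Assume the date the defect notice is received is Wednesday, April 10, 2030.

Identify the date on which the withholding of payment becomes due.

June 21, 2030

From Wednesday, April 10, 2030, 8 business days (Apr 11, Apr 12, Apr 15, Apr 16, Apr 17, Apr 18, Apr 19, Apr 22, skipping weekends) brings us to Monday, April 22, 2030, which is the last day of the remediation period.
The last day of the appeal period: April 22, 2030 + 15 days = May 7, 2030.
The date on which the withholding of payment becomes due: May 7, 2030 + 45 days = June 21, 2030. June 21, 2030 is a Friday and is not a listed holiday, so no roll-forward applies.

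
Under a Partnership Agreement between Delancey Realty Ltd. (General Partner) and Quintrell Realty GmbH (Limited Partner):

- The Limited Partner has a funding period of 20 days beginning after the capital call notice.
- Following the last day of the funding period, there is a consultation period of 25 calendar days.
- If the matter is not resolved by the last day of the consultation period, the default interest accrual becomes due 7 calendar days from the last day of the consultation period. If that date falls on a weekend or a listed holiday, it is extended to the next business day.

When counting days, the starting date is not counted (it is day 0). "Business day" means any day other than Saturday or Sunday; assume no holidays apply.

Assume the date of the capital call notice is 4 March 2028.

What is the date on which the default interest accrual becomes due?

25 April 2028

The last day of the funding period: 4 March 2028 + 20 days = 24 March 2028.
The last day of the consultation period: 24 March 2028 + 25 days = 18 April 2028.
The date on which the default interest accrual becomes due: 7 calendar days after 18 April 2028 is 25 April 2028. 25 April 2028 is a Tuesday, so no roll-forward applies.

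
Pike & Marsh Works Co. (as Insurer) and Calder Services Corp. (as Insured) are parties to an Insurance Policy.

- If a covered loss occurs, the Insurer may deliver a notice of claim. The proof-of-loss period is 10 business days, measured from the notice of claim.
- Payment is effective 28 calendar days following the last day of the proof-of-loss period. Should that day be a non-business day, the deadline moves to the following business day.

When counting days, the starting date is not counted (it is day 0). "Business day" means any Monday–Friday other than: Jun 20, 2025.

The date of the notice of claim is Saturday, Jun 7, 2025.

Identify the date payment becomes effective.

The last day of the proof-of-loss period: 10 business days after Saturday, Jun 7, 2025, skipping weekends and the listed holiday on Jun 20 — Jun 9, Jun 10, Jun 11, Jun 12, Jun 13, Jun 16, Jun 17, Jun 18, Jun 19, Jun 23 — lands on Monday, Jun 23, 2025.
The date payment becomes effective: Jun 23, 2025 + 28 days = Jul 21, 2025. Jul 21, 2025 is a Monday and is not a listed holiday, so no roll-forward applies.

Jul 21, 2025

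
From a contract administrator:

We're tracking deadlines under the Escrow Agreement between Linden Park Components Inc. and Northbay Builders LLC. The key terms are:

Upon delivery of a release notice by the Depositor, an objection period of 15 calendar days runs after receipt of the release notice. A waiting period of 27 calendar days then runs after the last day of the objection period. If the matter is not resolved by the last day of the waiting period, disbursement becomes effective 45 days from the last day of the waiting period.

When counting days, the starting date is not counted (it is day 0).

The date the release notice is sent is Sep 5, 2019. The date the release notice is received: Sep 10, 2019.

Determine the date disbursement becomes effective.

Dec 6, 2019

Adding 15 calendar days to Sep 10, 2019 gives Sep 25, 2019, which is the last day of the objection period.
The last day of the waiting period: 27 calendar days after Sep 25, 2019 is Oct 22, 2019.
Adding 45 calendar days to Oct 22, 2019 gives Dec 6, 2019, which is the date disbursement becomes effective.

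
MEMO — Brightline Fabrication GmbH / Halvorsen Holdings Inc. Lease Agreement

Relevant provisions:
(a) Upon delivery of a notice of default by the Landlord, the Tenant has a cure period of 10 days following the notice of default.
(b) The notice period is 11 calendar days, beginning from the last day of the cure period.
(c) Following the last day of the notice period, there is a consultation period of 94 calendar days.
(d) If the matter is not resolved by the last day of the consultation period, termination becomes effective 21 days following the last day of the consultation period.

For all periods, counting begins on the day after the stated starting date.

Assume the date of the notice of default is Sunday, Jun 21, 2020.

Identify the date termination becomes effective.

Nov 4, 2020

The last day of the cure period: Jun 21, 2020 + 10 days = Jul 1, 2020.
Adding 11 calendar days to Jul 1, 2020 gives Jul 12, 2020, which is the last day of the notice period.
Adding 94 calendar days to Jul 12, 2020 gives Oct 14, 2020, which is the last day of the consultation period.
The date termination becomes effective: 21 calendar days after Oct 14, 2020 is Nov 4, 2020.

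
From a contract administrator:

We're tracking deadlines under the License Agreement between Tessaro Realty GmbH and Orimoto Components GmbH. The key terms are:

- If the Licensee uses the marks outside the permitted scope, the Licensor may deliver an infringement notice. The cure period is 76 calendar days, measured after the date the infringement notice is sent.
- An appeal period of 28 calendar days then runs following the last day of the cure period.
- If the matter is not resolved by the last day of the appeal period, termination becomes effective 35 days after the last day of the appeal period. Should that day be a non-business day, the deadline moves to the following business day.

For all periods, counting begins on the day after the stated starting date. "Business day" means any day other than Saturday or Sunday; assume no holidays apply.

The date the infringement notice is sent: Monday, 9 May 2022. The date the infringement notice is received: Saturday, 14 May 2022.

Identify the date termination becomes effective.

26 September 2022

The last day of the cure period: 9 May 2022 + 76 days = 24 July 2022.
The last day of the appeal period: 28 calendar days after 24 July 2022 is 21 August 2022.
The date termination becomes effective: 21 August 2022 + 35 days = 25 September 2022. That falls on a Sunday, so it rolls to the next business day, Monday, 26 September 2022.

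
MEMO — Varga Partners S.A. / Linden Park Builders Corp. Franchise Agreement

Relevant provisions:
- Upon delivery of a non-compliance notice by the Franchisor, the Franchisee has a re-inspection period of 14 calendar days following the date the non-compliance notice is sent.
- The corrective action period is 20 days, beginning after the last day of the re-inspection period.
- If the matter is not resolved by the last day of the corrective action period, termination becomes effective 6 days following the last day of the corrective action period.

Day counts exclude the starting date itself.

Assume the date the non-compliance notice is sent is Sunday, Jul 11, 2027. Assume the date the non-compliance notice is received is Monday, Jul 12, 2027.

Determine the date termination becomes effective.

The last day of the re-inspection period: Jul 11, 2027 + 14 days = Jul 25, 2027.
The last day of the corrective action period: 20 calendar days after Jul 25, 2027 is Aug 14, 2027.
The date termination becomes effective: Aug 14, 2027 + 6 days = Aug 20, 2027.

Aug 20, 2027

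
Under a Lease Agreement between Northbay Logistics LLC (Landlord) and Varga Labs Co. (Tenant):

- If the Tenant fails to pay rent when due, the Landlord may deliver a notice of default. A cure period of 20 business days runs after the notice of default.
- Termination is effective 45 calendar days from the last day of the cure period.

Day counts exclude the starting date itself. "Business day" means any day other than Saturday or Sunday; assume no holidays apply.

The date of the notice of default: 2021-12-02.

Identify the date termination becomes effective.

2022-02-13

The last day of the cure period: 20 business days after Thursday, 2021-12-02, skipping weekends — Dec 3, Dec 6, Dec 7, Dec 8, …, Dec 28, Dec 29, Dec 30 — lands on Thursday, 2021-12-30.
The date termination becomes effective: 2021-12-30 + 45 days = 2022-02-13.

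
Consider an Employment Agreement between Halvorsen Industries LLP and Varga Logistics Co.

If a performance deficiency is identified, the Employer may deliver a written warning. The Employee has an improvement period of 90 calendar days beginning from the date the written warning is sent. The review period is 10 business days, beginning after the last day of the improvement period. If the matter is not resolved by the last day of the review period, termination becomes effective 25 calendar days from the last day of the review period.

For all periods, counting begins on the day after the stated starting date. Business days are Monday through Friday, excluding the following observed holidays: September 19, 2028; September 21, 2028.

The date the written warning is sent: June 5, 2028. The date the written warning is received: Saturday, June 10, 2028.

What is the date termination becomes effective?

The last day of the improvement period: 90 calendar days after June 5, 2028 is September 3, 2028.
The last day of the review period: counting 10 business days from Sunday, September 3, 2028 (Sep 4, Sep 5, Sep 6, Sep 7, Sep 8, Sep 11, Sep 12, Sep 13, Sep 14, Sep 15, skipping weekends) reaches Friday, September 15, 2028.
The date termination becomes effective: September 15, 2028 + 25 days = October 10, 2028.

October 10, 2028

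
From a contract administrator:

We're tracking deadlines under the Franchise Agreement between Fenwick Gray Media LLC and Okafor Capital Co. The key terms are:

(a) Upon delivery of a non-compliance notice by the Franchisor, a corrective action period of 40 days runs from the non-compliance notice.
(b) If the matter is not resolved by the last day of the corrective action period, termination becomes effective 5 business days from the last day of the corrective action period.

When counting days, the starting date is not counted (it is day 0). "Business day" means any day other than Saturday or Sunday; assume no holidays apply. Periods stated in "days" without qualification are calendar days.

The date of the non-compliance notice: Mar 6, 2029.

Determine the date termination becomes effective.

Apr 20, 2029

The last day of the corrective action period: Mar 6, 2029 + 40 days = Apr 15, 2029.
From Sunday, Apr 15, 2029, 5 business days (Apr 16, Apr 17, Apr 18, Apr 19, Apr 20, skipping weekends) brings us to Friday, Apr 20, 2029, which is the date termination becomes effective.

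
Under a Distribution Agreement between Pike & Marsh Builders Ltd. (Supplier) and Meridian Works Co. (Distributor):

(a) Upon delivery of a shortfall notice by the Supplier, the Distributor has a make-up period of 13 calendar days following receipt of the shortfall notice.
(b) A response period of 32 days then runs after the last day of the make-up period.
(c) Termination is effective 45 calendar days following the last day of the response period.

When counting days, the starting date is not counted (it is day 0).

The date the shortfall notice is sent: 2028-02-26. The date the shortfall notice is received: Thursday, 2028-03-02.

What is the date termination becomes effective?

2028-05-31

The last day of the make-up period: 13 calendar days after 2028-03-02 is 2028-03-15.
Adding 32 calendar days to 2028-03-15 gives 2028-04-16, which is the last day of the response period.
The date termination becomes effective: 45 calendar days after 2028-04-16 is 2028-05-31.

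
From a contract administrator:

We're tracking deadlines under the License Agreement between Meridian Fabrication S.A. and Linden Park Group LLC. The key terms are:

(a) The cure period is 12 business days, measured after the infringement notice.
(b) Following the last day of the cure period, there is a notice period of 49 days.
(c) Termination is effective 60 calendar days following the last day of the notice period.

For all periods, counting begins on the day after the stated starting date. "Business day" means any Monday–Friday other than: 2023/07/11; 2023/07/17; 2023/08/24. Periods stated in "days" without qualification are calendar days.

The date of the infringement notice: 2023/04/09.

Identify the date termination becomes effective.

2023/08/12

From Sunday, 2023/04/09, 12 business days (Apr 10, Apr 11, Apr 12, Apr 13, …, Apr 21, Apr 24, Apr 25, skipping weekends) brings us to Tuesday, 2023/04/25, which is the last day of the cure period.
The last day of the notice period: 49 calendar days after 2023/04/25 is 2023/06/13.
Adding 60 calendar days to 2023/06/13 gives 2023/08/12, which is the date termination becomes effective.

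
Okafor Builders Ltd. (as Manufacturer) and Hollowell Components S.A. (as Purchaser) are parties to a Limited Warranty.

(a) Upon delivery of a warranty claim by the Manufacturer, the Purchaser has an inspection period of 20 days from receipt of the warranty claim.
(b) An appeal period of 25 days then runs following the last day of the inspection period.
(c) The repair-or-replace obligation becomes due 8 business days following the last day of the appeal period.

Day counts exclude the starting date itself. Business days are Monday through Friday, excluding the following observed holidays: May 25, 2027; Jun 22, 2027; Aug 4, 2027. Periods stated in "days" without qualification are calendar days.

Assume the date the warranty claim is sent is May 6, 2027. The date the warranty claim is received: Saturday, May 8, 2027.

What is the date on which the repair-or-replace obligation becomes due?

Jul 2, 2027

The last day of the inspection period: 20 calendar days after May 8, 2027 is May 28, 2027.
The last day of the appeal period: 25 calendar days after May 28, 2027 is Jun 22, 2027.
The date on which the repair-or-replace obligation becomes due: counting 8 business days from Tuesday, Jun 22, 2027 (Jun 23, Jun 24, Jun 25, Jun 28, Jun 29, Jun 30, Jul 1, Jul 2, skipping weekends) reaches Friday, Jul 2, 2027.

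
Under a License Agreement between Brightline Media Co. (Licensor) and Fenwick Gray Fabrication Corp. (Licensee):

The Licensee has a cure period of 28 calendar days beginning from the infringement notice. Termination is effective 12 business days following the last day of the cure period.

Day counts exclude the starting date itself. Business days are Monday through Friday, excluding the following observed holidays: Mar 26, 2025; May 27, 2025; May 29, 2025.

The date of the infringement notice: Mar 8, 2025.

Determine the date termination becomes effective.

Apr 22, 2025

The last day of the cure period: 28 calendar days after Mar 8, 2025 is Apr 5, 2025.
The date termination becomes effective: 12 business days after Saturday, Apr 5, 2025, skipping weekends — Apr 7, Apr 8, Apr 9, Apr 10, …, Apr 18, Apr 21, Apr 22 — lands on Tuesday, Apr 22, 2025.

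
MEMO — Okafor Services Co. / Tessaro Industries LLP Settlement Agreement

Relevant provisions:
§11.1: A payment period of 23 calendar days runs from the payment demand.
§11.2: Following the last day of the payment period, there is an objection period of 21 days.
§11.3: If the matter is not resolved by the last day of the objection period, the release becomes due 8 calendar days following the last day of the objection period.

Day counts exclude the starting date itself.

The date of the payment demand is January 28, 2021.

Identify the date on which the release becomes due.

March 21, 2021

The last day of the payment period: January 28, 2021 + 23 days = February 20, 2021.
The last day of the objection period: February 20, 2021 + 21 days = March 13, 2021.
The date on which the release becomes due: March 13, 2021 + 8 days = March 21, 2021.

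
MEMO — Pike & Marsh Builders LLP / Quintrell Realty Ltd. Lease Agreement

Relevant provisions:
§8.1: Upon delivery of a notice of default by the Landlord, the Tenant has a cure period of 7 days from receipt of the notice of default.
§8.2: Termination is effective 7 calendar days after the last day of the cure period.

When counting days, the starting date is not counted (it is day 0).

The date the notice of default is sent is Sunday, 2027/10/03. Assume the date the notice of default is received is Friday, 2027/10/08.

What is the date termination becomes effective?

The last day of the cure period: 7 calendar days after 2027/10/08 is 2027/10/15.
Adding 7 calendar days to 2027/10/15 gives 2027/10/22, which is the date termination becomes effective.

2027/10/22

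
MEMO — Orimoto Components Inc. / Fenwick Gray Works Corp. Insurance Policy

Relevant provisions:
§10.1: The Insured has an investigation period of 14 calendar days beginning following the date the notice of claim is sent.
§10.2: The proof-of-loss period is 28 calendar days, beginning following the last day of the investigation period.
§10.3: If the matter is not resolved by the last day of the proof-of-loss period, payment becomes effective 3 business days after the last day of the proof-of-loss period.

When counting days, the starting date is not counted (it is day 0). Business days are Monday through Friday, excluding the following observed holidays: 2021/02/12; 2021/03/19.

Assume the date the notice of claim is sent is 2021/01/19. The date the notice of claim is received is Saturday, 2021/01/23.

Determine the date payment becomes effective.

The last day of the investigation period: 2021/01/19 + 14 days = 2021/02/02.
The last day of the proof-of-loss period: 28 calendar days after 2021/02/02 is 2021/03/02.
The date payment becomes effective: counting 3 business days from Tuesday, 2021/03/02 (Mar 3, Mar 4, Mar 5, skipping weekends) reaches Friday, 2021/03/05.

2021/03/05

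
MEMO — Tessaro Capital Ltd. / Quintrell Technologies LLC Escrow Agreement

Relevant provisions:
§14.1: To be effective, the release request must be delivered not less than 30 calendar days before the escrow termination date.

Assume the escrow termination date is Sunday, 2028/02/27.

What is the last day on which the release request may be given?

2028/01/28

Counting back 30 calendar days from 2028/02/27 gives 2028/01/28.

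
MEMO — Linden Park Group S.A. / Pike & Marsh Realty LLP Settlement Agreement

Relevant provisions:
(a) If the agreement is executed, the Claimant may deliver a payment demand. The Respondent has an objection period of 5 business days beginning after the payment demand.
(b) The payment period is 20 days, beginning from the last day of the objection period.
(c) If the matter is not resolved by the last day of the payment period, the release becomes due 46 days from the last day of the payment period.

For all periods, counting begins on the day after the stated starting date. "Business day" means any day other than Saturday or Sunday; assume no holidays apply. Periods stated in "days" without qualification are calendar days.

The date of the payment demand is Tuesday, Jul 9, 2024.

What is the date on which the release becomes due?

The last day of the objection period: 5 business days after Tuesday, Jul 9, 2024, skipping weekends — Jul 10, Jul 11, Jul 12, Jul 15, Jul 16 — lands on Tuesday, Jul 16, 2024.
The last day of the payment period: 20 calendar days after Jul 16, 2024 is Aug 5, 2024.
The date on which the release becomes due: 46 calendar days after Aug 5, 2024 is Sep 20, 2024.

Sep 20, 2024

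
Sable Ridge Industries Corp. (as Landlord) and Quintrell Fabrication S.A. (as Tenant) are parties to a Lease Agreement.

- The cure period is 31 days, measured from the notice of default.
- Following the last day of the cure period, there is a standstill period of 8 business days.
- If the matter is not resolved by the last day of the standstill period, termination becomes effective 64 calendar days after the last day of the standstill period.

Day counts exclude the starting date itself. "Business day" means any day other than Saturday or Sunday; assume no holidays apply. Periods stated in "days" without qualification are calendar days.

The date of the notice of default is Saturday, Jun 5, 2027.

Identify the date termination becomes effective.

The last day of the cure period: Jun 5, 2027 + 31 days = Jul 6, 2027.
The last day of the standstill period: 8 business days after Tuesday, Jul 6, 2027, skipping weekends — Jul 7, Jul 8, Jul 9, Jul 12, Jul 13, Jul 14, Jul 15, Jul 16 — lands on Friday, Jul 16, 2027.
Adding 64 calendar days to Jul 16, 2027 gives Sep 18, 2027, which is the date termination becomes effective.

Sep 18, 2027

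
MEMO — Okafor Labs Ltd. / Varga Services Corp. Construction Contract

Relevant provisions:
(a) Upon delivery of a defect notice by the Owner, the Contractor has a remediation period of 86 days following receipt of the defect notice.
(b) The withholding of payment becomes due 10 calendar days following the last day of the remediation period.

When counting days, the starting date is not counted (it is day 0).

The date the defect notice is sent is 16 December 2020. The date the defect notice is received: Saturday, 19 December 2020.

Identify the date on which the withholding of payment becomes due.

25 March 2021

The last day of the remediation period: 19 December 2020 + 86 days = 15 March 2021.
Adding 10 calendar days to 15 March 2021 gives 25 March 2021, which is the date on which the withholding of payment becomes due.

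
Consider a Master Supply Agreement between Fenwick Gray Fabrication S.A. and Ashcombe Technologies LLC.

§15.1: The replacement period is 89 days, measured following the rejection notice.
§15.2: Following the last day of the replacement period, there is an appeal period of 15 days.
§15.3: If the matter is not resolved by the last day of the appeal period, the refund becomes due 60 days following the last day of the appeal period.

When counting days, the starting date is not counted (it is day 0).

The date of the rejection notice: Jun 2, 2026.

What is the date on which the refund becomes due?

The last day of the replacement period: 89 calendar days after Jun 2, 2026 is Aug 30, 2026.
The last day of the appeal period: 15 calendar days after Aug 30, 2026 is Sep 14, 2026.
The date on which the refund becomes due: Sep 14, 2026 + 60 days = Nov 13, 2026.

Nov 13, 2026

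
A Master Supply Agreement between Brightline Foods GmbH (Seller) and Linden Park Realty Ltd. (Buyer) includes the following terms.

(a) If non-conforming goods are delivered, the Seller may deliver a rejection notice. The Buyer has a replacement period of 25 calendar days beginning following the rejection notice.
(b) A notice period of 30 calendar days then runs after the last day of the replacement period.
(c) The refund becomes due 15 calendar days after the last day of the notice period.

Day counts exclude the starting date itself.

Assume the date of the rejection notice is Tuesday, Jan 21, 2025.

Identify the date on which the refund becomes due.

The last day of the replacement period: 25 calendar days after Jan 21, 2025 is Feb 15, 2025.
The last day of the notice period: 30 calendar days after Feb 15, 2025 is Mar 17, 2025.
The date on which the refund becomes due: Mar 17, 2025 + 15 days = Apr 1, 2025.

Apr 1, 2025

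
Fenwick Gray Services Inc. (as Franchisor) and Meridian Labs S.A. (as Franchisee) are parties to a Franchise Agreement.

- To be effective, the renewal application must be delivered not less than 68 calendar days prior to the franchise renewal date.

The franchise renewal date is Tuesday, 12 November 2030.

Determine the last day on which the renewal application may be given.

5 September 2030

12 November 2030 minus 68 days is 5 September 2030.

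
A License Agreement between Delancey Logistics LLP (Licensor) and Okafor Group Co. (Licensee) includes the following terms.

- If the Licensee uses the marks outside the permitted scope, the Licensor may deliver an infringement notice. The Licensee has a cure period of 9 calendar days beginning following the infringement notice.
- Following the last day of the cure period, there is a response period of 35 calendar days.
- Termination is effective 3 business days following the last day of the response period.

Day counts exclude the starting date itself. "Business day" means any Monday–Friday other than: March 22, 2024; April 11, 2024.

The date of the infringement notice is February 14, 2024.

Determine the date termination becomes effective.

April 3, 2024

The last day of the cure period: February 14, 2024 + 9 days = February 23, 2024.
Adding 35 calendar days to February 23, 2024 gives March 29, 2024, which is the last day of the response period.
From Friday, March 29, 2024, 3 business days (Apr 1, Apr 2, Apr 3, skipping weekends) brings us to Wednesday, April 3, 2024, which is the date termination becomes effective.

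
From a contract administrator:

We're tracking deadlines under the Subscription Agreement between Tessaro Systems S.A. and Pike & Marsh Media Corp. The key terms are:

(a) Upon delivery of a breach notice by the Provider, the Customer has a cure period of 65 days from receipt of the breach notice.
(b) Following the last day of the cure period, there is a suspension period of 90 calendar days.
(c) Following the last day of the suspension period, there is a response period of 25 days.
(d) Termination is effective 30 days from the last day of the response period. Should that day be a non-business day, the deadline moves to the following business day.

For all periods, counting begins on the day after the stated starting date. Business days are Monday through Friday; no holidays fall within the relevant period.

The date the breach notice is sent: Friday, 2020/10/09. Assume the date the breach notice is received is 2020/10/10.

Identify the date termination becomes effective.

2021/05/10

The last day of the cure period: 2020/10/10 + 65 days = 2020/12/14.
The last day of the suspension period: 90 calendar days after 2020/12/14 is 2021/03/14.
The last day of the response period: 2021/03/14 + 25 days = 2021/04/08.
The date termination becomes effective: 30 calendar days after 2021/04/08 is 2021/05/08. That falls on a Saturday, so it rolls to the next business day, Monday, 2021/05/10.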